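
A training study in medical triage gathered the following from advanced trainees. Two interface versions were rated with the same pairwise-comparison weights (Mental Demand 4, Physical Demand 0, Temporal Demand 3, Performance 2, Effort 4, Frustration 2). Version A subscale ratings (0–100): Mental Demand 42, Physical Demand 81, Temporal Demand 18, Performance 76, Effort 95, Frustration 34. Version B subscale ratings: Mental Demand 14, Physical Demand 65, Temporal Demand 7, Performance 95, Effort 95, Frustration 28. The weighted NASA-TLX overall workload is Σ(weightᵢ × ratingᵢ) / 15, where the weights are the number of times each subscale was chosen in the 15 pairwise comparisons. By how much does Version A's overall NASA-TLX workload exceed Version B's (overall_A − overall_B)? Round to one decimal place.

Version A weighted sum = 4·42 + 0·81 + 3·18 + 2·76 + 4·95 + 2·34 = 168 + 0 + 54 + 152 + 380 + 68 = 822; overall_A = 822/15 = 54.8000.
Version B weighted sum = 4·14 + 0·65 + 3·7 + 2·95 + 4·95 + 2·28 = 56 + 0 + 21 + 190 + 380 + 56 = 703; overall_B = 703/15 = 46.8667.
Difference = 54.8000 − 46.8667 = 7.9333 ≈ 7.9.

7.9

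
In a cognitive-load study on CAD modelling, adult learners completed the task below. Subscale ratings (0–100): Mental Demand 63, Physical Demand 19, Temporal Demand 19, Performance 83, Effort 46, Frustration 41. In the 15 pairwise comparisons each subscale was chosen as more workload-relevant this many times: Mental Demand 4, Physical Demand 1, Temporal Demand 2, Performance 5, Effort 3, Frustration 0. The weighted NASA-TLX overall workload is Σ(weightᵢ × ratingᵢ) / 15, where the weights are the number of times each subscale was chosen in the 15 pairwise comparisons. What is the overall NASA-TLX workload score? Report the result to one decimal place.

The tallies are the weights (they sum to 15).
Weighted sum = 4·63 + 1·19 + 2·19 + 5·83 + 3·46 + 0·41
            = 252 + 19 + 38 + 415 + 138 + 0 = 862.
Overall workload = 862 / 15 = 57.4667 ≈ 57.5.

57.5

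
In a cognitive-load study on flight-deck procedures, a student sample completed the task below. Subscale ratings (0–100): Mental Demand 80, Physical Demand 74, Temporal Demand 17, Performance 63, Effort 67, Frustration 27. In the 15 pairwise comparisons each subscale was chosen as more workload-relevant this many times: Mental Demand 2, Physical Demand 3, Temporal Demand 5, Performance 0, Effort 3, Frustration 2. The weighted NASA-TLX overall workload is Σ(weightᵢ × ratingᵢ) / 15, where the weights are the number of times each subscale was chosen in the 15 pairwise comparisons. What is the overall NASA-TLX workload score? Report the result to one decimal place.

The tallies are the weights (they sum to 15).
Weighted sum = 2·80 + 3·74 + 5·17 + 0·63 + 3·67 + 2·27
            = 160 + 222 + 85 + 0 + 201 + 54 = 722.
Overall workload = 722 / 15 = 48.1333 ≈ 48.1.

48.1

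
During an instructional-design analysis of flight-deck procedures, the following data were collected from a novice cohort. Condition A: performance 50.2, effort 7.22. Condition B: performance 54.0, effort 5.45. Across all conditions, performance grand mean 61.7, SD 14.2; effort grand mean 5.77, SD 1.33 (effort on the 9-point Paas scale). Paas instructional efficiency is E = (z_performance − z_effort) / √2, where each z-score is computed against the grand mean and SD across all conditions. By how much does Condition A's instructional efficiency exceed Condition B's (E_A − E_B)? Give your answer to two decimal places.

-1.13

Condition A: z_P = (50.2 − 61.7)/14.2 = -0.8099; z_E = (7.22 − 5.77)/1.33 = 1.0902; E_A = (-0.8099 − 1.0902)/√2 = -1.3436.
Condition B: z_P = (54.0 − 61.7)/14.2 = -0.5423; z_E = (5.45 − 5.77)/1.33 = -0.2406; E_B = (-0.5423 − (-0.2406))/√2 = -0.2133.
E_A − E_B = -1.3436 − (-0.2133) = -1.1303 ≈ -1.13.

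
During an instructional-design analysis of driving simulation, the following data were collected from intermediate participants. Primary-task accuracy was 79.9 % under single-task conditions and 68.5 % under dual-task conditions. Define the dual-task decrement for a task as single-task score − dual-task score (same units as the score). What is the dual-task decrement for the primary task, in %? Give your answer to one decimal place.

11.4

Decrement = 79.9 − 68.5 = 11.4000 % ≈ 11.4 %.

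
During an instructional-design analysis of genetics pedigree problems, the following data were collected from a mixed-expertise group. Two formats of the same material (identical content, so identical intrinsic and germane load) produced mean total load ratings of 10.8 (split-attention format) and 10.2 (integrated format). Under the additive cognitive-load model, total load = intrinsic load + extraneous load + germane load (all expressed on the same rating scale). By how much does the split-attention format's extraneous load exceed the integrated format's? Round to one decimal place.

0.6

Intrinsic and germane load are equal across formats, so the difference in total load equals the difference in extraneous load.
Extraneous-load difference = 10.8 − 10.2 = 0.6.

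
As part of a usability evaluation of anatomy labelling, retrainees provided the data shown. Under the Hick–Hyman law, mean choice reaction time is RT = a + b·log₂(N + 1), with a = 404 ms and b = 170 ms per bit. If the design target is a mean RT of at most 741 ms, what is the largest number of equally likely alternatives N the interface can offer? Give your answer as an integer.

Set 404 + 170·log₂(N + 1) ≤ 741.
log₂(N + 1) ≤ (741 − 404) / 170 = 1.9824.
N + 1 ≤ 2^1.9824 = 3.9515.
N ≤ 2.9515, so the largest integer N is 2.

2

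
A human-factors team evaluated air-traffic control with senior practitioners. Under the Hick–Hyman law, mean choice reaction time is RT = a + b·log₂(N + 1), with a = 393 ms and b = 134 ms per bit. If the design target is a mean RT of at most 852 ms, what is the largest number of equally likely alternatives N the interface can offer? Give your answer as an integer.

9

Set 393 + 134·log₂(N + 1) ≤ 852.
log₂(N + 1) ≤ (852 − 393) / 134 = 3.4254.
N + 1 ≤ 2^3.4254 = 10.7436.
N ≤ 9.7436, so the largest integer N is 9.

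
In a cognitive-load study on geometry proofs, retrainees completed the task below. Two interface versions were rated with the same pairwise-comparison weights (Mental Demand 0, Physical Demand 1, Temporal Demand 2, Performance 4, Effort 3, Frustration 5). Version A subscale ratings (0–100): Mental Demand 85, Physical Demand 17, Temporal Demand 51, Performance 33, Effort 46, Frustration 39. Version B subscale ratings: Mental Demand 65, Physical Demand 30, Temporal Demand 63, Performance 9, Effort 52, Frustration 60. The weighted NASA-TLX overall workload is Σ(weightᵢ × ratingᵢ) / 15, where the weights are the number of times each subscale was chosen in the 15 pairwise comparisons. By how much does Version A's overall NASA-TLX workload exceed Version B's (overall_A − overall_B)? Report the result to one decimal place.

Version A weighted sum = 0·85 + 1·17 + 2·51 + 4·33 + 3·46 + 5·39 = 0 + 17 + 102 + 132 + 138 + 195 = 584; overall_A = 584/15 = 38.9333.
Version B weighted sum = 0·65 + 1·30 + 2·63 + 4·9 + 3·52 + 5·60 = 0 + 30 + 126 + 36 + 156 + 300 = 648; overall_B = 648/15 = 43.2000.
Difference = 38.9333 − 43.2000 = -4.2667 ≈ -4.3.

-4.3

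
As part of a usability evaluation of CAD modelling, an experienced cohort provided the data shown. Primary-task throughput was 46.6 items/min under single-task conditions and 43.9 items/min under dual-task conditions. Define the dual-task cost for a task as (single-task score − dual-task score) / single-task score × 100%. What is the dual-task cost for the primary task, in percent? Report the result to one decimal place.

5.8

Cost = (46.6 − 43.9) / 46.6 × 100%
     = 2.7000 / 46.6 × 100% = 5.7940%.
≈ 5.8%.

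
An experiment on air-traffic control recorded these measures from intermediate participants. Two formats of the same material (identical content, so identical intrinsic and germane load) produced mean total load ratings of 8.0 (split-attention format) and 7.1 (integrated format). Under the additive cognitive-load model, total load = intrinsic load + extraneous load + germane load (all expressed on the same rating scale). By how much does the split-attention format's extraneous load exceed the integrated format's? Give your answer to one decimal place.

Intrinsic and germane load are equal across formats, so the difference in total load equals the difference in extraneous load.
Extraneous-load difference = 8.0 − 7.1 = 0.9.

0.9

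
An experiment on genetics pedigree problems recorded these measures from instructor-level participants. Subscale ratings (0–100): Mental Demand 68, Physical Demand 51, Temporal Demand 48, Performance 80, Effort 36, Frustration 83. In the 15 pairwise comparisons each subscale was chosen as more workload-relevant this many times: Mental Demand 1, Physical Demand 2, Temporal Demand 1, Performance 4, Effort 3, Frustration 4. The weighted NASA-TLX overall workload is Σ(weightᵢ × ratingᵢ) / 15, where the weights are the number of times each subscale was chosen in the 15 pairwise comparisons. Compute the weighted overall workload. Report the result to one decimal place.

65.2

The tallies are the weights (they sum to 15).
Weighted sum = 1·68 + 2·51 + 1·48 + 4·80 + 3·36 + 4·83
            = 68 + 102 + 48 + 320 + 108 + 332 = 978.
Overall workload = 978 / 15 = 65.2000 ≈ 65.2.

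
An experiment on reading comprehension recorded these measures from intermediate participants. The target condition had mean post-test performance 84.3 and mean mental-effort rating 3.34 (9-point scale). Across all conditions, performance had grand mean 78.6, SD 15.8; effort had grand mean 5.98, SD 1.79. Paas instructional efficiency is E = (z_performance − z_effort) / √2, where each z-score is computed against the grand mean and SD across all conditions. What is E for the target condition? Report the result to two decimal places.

z_performance = (84.3 − 78.6) / 15.8 = 5.7000 / 15.8 = 0.3608.
z_effort = (3.34 − 5.98) / 1.79 = -2.6400 / 1.79 = -1.4749.
z_P − z_E = 0.3608 − (-1.4749) = 1.8357.
E = 1.8357 / √2 = 1.8357 / 1.41421 = 1.2980 ≈ 1.30.

1.30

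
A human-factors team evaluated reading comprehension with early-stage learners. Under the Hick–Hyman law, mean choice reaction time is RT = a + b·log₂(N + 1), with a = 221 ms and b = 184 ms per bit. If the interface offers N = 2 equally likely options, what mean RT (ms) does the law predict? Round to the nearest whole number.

513

log₂(2 + 1) = log₂(3) = 1.5850.
RT = 221 + 184 × 1.5850 = 221 + 291.6400 = 512.6400 ms.
≈ 513 ms.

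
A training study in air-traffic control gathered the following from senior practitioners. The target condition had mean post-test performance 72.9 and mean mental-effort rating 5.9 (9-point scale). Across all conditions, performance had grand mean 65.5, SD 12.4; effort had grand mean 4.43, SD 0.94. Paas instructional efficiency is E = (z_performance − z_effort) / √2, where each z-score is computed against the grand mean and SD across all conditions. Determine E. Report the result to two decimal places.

-0.68

z_performance = (72.9 − 65.5) / 12.4 = 7.4000 / 12.4 = 0.5968.
z_effort = (5.9 − 4.43) / 0.94 = 1.4700 / 0.94 = 1.5638.
z_P − z_E = 0.5968 − 1.5638 = -0.9670.
E = -0.9670 / √2 = -0.9670 / 1.41421 = -0.6838 ≈ -0.68.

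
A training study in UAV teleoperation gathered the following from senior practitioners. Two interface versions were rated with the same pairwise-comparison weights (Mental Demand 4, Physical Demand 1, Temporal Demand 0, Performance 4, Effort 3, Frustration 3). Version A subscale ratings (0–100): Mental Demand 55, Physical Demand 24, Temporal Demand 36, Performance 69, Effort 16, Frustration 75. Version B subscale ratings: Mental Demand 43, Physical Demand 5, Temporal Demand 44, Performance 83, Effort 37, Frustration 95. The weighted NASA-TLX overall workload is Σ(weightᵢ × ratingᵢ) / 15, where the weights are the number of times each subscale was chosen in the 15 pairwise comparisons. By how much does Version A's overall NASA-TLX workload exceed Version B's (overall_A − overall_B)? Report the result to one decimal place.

-7.5

Version A weighted sum = 4·55 + 1·24 + 0·36 + 4·69 + 3·16 + 3·75 = 220 + 24 + 0 + 276 + 48 + 225 = 793; overall_A = 793/15 = 52.8667.
Version B weighted sum = 4·43 + 1·5 + 0·44 + 4·83 + 3·37 + 3·95 = 172 + 5 + 0 + 332 + 111 + 285 = 905; overall_B = 905/15 = 60.3333.
Difference = 52.8667 − 60.3333 = -7.4666 ≈ -7.5.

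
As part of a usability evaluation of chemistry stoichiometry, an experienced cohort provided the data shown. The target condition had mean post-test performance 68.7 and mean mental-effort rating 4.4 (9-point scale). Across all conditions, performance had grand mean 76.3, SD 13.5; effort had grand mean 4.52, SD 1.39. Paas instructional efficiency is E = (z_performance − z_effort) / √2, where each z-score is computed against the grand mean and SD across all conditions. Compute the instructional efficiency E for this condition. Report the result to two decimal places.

-0.34

z_performance = (68.7 − 76.3) / 13.5 = -7.6000 / 13.5 = -0.5630.
z_effort = (4.4 − 4.52) / 1.39 = -0.1200 / 1.39 = -0.0863.
z_P − z_E = -0.5630 − (-0.0863) = -0.4767.
E = -0.4767 / √2 = -0.4767 / 1.41421 = -0.3371 ≈ -0.34.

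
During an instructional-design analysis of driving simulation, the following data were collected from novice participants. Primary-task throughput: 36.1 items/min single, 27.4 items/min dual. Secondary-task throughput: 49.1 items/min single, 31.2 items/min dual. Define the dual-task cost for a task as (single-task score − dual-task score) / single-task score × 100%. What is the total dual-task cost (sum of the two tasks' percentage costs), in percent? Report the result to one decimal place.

Primary cost = (36.1 − 27.4) / 36.1 × 100% = 24.0997%.
Secondary cost = (49.1 − 31.2) / 49.1 × 100% = 36.4562%.
Total = 24.0997% + 36.4562% = 60.5559% ≈ 60.6%.

60.6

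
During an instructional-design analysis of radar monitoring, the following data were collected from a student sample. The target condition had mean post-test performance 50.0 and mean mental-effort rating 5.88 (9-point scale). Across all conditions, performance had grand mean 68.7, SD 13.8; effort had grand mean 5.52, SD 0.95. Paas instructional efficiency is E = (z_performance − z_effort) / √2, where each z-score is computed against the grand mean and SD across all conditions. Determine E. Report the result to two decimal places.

z_performance = (50.0 − 68.7) / 13.8 = -18.7000 / 13.8 = -1.3551.
z_effort = (5.88 − 5.52) / 0.95 = 0.3600 / 0.95 = 0.3789.
z_P − z_E = -1.3551 − 0.3789 = -1.7340.
E = -1.7340 / √2 = -1.7340 / 1.41421 = -1.2261 ≈ -1.23.

-1.23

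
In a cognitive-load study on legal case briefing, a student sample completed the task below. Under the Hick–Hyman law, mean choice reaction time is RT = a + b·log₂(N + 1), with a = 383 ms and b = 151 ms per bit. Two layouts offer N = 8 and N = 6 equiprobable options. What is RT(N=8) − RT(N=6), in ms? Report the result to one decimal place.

RT(8) = 383 + 151·log₂(9) = 383 + 151·3.1699 = 861.6549 ms.
RT(6) = 383 + 151·log₂(7) = 383 + 151·2.8074 = 806.9174 ms.
Difference = 861.6549 − 806.9174 = 54.7375 ≈ 54.7 ms.

54.7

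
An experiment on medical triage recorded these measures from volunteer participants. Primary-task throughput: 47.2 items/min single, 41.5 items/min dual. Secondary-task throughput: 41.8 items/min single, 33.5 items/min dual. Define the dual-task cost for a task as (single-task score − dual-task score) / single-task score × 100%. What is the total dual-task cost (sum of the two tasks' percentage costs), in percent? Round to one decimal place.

Primary cost = (47.2 − 41.5) / 47.2 × 100% = 12.0763%.
Secondary cost = (41.8 − 33.5) / 41.8 × 100% = 19.8565%.
Total = 12.0763% + 19.8565% = 31.9328% ≈ 31.9%.

31.9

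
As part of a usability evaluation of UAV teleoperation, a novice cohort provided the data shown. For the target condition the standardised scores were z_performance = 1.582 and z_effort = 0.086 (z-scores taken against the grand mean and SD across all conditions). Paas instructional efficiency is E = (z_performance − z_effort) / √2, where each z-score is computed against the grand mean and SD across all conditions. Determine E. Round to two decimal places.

1.06

z_P − z_E = 1.582 − 0.086 = 1.4960.
E = 1.4960 / √2 = 1.4960 / 1.41421 = 1.0578 ≈ 1.06.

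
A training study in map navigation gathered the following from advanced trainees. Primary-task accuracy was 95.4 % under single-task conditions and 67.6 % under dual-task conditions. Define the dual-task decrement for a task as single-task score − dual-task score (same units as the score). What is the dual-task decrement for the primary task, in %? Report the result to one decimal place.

Decrement = 95.4 − 67.6 = 27.8000 % ≈ 27.8 %.

27.8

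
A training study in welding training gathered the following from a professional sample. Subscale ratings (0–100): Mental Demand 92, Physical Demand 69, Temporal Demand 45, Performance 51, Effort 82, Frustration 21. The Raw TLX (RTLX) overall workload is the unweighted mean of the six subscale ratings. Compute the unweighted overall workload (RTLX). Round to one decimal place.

Sum of ratings = 92 + 69 + 45 + 51 + 82 + 21 = 360.
RTLX = 360 / 6 = 60.0000 ≈ 60.0.

60.0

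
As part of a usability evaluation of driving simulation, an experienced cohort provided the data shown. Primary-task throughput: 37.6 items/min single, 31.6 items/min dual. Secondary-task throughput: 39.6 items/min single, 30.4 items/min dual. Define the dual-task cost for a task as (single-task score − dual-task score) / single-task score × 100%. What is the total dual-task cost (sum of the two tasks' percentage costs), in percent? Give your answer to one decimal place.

Primary cost = (37.6 − 31.6) / 37.6 × 100% = 15.9574%.
Secondary cost = (39.6 − 30.4) / 39.6 × 100% = 23.2323%.
Total = 15.9574% + 23.2323% = 39.1897% ≈ 39.2%.

39.2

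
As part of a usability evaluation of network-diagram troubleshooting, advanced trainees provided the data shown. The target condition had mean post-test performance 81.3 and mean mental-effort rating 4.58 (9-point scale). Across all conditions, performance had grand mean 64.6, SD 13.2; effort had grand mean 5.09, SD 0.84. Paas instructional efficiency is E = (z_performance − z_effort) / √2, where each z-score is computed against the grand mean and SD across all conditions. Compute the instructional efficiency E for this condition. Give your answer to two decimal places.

z_performance = (81.3 − 64.6) / 13.2 = 16.7000 / 13.2 = 1.2652.
z_effort = (4.58 − 5.09) / 0.84 = -0.5100 / 0.84 = -0.6071.
z_P − z_E = 1.2652 − (-0.6071) = 1.8723.
E = 1.8723 / √2 = 1.8723 / 1.41421 = 1.3239 ≈ 1.32.

1.32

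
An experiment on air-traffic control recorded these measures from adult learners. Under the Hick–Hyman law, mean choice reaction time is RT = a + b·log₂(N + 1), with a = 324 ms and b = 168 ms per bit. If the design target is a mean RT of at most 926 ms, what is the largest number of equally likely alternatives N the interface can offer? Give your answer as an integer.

10

Set 324 + 168·log₂(N + 1) ≤ 926.
log₂(N + 1) ≤ (926 − 324) / 168 = 3.5833.
N + 1 ≤ 2^3.5833 = 11.9862.
N ≤ 10.9862, so the largest integer N is 10.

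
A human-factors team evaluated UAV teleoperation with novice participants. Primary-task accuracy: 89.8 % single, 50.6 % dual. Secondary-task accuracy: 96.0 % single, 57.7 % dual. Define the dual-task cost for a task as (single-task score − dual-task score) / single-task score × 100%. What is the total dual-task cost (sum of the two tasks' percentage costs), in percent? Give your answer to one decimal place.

83.5

Primary cost = (89.8 − 50.6) / 89.8 × 100% = 43.6526%.
Secondary cost = (96.0 − 57.7) / 96.0 × 100% = 39.8958%.
Total = 43.6526% + 39.8958% = 83.5484% ≈ 83.5%.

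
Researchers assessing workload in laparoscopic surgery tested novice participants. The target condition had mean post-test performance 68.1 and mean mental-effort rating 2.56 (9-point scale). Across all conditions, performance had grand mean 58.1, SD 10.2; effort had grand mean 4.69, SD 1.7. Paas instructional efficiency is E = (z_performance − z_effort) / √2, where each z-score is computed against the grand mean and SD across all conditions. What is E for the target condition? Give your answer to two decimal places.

z_performance = (68.1 − 58.1) / 10.2 = 10.0000 / 10.2 = 0.9804.
z_effort = (2.56 − 4.69) / 1.7 = -2.1300 / 1.7 = -1.2529.
z_P − z_E = 0.9804 − (-1.2529) = 2.2333.
E = 2.2333 / √2 = 2.2333 / 1.41421 = 1.5792 ≈ 1.58.

1.58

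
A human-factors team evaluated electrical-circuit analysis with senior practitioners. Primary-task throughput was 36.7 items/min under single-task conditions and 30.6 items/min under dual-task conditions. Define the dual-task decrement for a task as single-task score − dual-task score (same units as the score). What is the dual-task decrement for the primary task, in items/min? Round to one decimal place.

Decrement = 36.7 − 30.6 = 6.1000 items/min ≈ 6.1 items/min.

6.1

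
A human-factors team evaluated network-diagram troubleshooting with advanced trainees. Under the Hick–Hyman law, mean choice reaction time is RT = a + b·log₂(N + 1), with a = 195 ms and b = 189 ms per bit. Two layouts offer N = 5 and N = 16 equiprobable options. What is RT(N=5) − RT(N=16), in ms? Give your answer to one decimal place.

-284.0

RT(5) = 195 + 189·log₂(6) = 195 + 189·2.5850 = 683.5650 ms.
RT(16) = 195 + 189·log₂(17) = 195 + 189·4.0875 = 967.5375 ms.
Difference = 683.5650 − 967.5375 = -283.9725 ≈ -284.0 ms.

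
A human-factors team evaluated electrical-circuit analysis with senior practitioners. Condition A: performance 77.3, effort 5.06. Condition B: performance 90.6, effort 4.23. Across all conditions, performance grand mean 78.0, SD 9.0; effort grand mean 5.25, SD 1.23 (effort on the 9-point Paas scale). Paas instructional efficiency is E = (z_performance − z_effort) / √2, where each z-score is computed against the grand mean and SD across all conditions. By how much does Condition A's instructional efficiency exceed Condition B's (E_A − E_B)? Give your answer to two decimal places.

-1.52

Condition A: z_P = (77.3 − 78.0)/9.0 = -0.0778; z_E = (5.06 − 5.25)/1.23 = -0.1545; E_A = (-0.0778 − (-0.1545))/√2 = 0.0542.
Condition B: z_P = (90.6 − 78.0)/9.0 = 1.4000; z_E = (4.23 − 5.25)/1.23 = -0.8293; E_B = (1.4000 − (-0.8293))/√2 = 1.5764.
E_A − E_B = 0.0542 − 1.5764 = -1.5222 ≈ -1.52.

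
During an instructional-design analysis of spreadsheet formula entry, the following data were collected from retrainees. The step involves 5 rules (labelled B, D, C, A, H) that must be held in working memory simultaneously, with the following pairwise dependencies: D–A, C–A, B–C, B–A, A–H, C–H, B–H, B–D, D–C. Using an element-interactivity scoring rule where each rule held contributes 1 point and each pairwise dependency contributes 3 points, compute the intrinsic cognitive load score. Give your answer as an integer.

32

Count of rules held simultaneously: 5.
Count of pairwise dependencies listed: 9.
Element contribution: 5 × 1 = 5.
Interaction contribution: 9 × 3 = 27.
Intrinsic load = 5 + 27 = 32.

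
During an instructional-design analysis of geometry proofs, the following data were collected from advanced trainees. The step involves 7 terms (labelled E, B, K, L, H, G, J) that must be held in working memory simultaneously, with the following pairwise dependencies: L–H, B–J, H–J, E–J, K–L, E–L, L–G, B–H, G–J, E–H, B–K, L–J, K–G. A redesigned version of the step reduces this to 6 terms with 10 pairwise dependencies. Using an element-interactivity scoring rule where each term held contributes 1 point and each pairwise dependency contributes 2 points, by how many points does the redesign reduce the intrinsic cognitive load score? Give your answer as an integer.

Original: 7 × 1 + 13 × 2 = 7 + 26 = 33.
Redesigned: 6 × 1 + 10 × 2 = 6 + 20 = 26.
Reduction = 33 − 26 = 7.

7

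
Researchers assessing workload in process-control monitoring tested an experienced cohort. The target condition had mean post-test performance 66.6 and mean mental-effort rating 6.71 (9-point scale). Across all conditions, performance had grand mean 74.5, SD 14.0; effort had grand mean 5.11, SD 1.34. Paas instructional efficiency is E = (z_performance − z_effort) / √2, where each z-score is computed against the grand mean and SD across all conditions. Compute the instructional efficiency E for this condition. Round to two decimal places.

z_performance = (66.6 − 74.5) / 14.0 = -7.9000 / 14.0 = -0.5643.
z_effort = (6.71 − 5.11) / 1.34 = 1.6000 / 1.34 = 1.1940.
z_P − z_E = -0.5643 − 1.1940 = -1.7583.
E = -1.7583 / √2 = -1.7583 / 1.41421 = -1.2433 ≈ -1.24.

-1.24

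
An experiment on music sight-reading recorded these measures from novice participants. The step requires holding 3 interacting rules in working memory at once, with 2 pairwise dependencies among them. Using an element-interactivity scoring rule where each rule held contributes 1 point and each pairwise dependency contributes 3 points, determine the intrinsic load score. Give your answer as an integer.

9

Element contribution: 3 × 1 = 3.
Interaction contribution: 2 × 3 = 6.
Intrinsic load = 3 + 6 = 9.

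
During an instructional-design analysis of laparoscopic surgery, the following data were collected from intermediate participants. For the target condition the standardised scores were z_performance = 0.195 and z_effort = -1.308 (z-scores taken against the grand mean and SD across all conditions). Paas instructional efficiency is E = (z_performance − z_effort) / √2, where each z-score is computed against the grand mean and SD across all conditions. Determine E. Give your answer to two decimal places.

1.06

z_P − z_E = 0.195 − (-1.308) = 1.5030.
E = 1.5030 / √2 = 1.5030 / 1.41421 = 1.0628 ≈ 1.06.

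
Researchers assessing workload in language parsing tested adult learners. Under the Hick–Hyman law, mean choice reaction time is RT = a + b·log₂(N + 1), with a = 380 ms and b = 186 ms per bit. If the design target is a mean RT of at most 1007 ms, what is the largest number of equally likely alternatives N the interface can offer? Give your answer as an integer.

9

Set 380 + 186·log₂(N + 1) ≤ 1007.
log₂(N + 1) ≤ (1007 − 380) / 186 = 3.3710.
N + 1 ≤ 2^3.3710 = 10.3460.
N ≤ 9.3460, so the largest integer N is 9.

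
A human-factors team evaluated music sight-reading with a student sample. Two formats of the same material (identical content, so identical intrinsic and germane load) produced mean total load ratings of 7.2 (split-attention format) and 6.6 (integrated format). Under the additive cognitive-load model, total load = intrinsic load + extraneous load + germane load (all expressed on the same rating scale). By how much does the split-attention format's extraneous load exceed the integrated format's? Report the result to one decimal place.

0.6

Intrinsic and germane load are equal across formats, so the difference in total load equals the difference in extraneous load.
Extraneous-load difference = 7.2 − 6.6 = 0.6.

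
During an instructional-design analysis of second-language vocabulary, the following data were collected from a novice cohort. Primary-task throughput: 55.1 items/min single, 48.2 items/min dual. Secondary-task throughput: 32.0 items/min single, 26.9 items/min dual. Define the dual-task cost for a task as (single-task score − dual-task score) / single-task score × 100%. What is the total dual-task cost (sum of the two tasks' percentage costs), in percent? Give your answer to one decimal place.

Primary cost = (55.1 − 48.2) / 55.1 × 100% = 12.5227%.
Secondary cost = (32.0 − 26.9) / 32.0 × 100% = 15.9375%.
Total = 12.5227% + 15.9375% = 28.4602% ≈ 28.5%.

28.5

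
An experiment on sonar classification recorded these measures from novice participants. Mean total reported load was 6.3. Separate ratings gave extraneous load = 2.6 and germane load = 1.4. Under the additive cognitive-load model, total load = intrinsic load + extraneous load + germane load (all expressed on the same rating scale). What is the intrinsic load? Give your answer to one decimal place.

2.3

intrinsic load = total − extraneous − germane
             = 6.3 − 2.6 − 1.4 = 2.3.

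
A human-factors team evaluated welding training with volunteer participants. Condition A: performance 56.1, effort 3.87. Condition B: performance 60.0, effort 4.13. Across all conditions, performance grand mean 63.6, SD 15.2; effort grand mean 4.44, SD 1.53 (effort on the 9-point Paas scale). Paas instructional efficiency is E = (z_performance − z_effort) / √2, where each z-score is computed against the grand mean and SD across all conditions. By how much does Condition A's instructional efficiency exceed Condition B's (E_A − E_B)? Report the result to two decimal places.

Condition A: z_P = (56.1 − 63.6)/15.2 = -0.4934; z_E = (3.87 − 4.44)/1.53 = -0.3725; E_A = (-0.4934 − (-0.3725))/√2 = -0.0855.
Condition B: z_P = (60.0 − 63.6)/15.2 = -0.2368; z_E = (4.13 − 4.44)/1.53 = -0.2026; E_B = (-0.2368 − (-0.2026))/√2 = -0.0242.
E_A − E_B = -0.0855 − (-0.0242) = -0.0613 ≈ -0.06.

-0.06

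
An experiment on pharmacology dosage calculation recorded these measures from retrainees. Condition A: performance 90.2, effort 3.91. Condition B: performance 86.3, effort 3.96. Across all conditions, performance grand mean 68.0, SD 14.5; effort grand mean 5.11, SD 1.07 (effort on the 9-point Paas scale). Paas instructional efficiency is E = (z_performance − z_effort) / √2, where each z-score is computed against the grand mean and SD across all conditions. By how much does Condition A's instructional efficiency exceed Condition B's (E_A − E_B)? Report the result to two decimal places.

Condition A: z_P = (90.2 − 68.0)/14.5 = 1.5310; z_E = (3.91 − 5.11)/1.07 = -1.1215; E_A = (1.5310 − (-1.1215))/√2 = 1.8756.
Condition B: z_P = (86.3 − 68.0)/14.5 = 1.2621; z_E = (3.96 − 5.11)/1.07 = -1.0748; E_B = (1.2621 − (-1.0748))/√2 = 1.6524.
E_A − E_B = 1.8756 − 1.6524 = 0.2232 ≈ 0.22.

0.22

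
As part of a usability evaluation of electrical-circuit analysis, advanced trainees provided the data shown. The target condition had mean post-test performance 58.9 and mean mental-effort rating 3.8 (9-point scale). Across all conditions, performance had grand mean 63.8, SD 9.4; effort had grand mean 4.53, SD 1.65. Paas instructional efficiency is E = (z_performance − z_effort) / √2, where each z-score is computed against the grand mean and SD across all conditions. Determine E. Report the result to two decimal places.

z_performance = (58.9 − 63.8) / 9.4 = -4.9000 / 9.4 = -0.5213.
z_effort = (3.8 − 4.53) / 1.65 = -0.7300 / 1.65 = -0.4424.
z_P − z_E = -0.5213 − (-0.4424) = -0.0789.
E = -0.0789 / √2 = -0.0789 / 1.41421 = -0.0558 ≈ -0.06.

-0.06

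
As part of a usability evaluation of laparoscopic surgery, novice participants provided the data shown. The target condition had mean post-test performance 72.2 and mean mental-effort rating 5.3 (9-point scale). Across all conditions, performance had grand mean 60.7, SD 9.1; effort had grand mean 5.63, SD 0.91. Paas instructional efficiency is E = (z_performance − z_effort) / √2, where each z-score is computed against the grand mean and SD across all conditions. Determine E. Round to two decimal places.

z_performance = (72.2 − 60.7) / 9.1 = 11.5000 / 9.1 = 1.2637.
z_effort = (5.3 − 5.63) / 0.91 = -0.3300 / 0.91 = -0.3626.
z_P − z_E = 1.2637 − (-0.3626) = 1.6263.
E = 1.6263 / √2 = 1.6263 / 1.41421 = 1.1500 ≈ 1.15.

1.15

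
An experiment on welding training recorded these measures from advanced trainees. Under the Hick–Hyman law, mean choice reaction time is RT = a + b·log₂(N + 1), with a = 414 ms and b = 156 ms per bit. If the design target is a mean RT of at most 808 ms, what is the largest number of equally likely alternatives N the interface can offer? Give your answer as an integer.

4

Set 414 + 156·log₂(N + 1) ≤ 808.
log₂(N + 1) ≤ (808 − 414) / 156 = 2.5256.
N + 1 ≤ 2^2.5256 = 5.7581.
N ≤ 4.7581, so the largest integer N is 4.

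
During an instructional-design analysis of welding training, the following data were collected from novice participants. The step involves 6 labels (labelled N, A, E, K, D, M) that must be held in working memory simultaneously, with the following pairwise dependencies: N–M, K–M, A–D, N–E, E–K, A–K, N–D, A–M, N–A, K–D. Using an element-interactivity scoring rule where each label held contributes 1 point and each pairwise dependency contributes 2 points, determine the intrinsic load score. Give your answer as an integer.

26

Count of labels held simultaneously: 6.
Count of pairwise dependencies listed: 10.
Element contribution: 6 × 1 = 6.
Interaction contribution: 10 × 2 = 20.
Intrinsic load = 6 + 20 = 26.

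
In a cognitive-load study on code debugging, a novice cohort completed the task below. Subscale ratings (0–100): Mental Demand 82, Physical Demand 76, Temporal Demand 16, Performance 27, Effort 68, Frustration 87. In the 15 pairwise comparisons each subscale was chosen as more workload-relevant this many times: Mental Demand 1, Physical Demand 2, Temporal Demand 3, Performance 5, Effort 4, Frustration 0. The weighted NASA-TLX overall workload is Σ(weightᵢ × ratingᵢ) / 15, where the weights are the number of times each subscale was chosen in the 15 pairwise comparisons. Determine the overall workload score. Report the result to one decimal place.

The tallies are the weights (they sum to 15).
Weighted sum = 1·82 + 2·76 + 3·16 + 5·27 + 4·68 + 0·87
            = 82 + 152 + 48 + 135 + 272 + 0 = 689.
Overall workload = 689 / 15 = 45.9333 ≈ 45.9.

45.9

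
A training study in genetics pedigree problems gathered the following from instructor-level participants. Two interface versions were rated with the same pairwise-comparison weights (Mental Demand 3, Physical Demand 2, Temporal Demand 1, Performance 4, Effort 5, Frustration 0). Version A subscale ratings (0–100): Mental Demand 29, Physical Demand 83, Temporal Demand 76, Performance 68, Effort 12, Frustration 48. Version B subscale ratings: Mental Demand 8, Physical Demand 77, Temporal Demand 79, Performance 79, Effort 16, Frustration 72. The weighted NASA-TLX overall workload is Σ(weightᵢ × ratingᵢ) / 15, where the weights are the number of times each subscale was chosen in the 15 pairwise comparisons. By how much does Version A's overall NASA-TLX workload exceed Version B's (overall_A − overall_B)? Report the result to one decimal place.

0.5

Version A weighted sum = 3·29 + 2·83 + 1·76 + 4·68 + 5·12 + 0·48 = 87 + 166 + 76 + 272 + 60 + 0 = 661; overall_A = 661/15 = 44.0667.
Version B weighted sum = 3·8 + 2·77 + 1·79 + 4·79 + 5·16 + 0·72 = 24 + 154 + 79 + 316 + 80 + 0 = 653; overall_B = 653/15 = 43.5333.
Difference = 44.0667 − 43.5333 = 0.5334 ≈ 0.5.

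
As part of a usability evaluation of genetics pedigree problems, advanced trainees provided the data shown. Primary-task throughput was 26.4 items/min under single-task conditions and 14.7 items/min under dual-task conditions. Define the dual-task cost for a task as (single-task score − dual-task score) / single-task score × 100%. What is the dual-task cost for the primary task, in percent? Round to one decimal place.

44.3

Cost = (26.4 − 14.7) / 26.4 × 100%
     = 11.7000 / 26.4 × 100% = 44.3182%.
≈ 44.3%.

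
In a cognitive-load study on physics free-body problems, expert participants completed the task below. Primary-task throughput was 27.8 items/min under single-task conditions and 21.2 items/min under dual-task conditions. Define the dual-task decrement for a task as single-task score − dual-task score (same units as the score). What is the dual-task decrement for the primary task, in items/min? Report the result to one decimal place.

Decrement = 27.8 − 21.2 = 6.6000 items/min ≈ 6.6 items/min.

6.6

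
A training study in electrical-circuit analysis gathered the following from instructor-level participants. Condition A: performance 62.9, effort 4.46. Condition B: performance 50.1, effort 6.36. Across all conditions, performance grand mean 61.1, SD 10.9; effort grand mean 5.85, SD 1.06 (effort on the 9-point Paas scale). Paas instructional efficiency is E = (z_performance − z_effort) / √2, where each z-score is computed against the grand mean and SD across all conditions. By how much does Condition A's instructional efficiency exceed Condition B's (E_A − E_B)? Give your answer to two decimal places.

2.10

Condition A: z_P = (62.9 − 61.1)/10.9 = 0.1651; z_E = (4.46 − 5.85)/1.06 = -1.3113; E_A = (0.1651 − (-1.3113))/√2 = 1.0440.
Condition B: z_P = (50.1 − 61.1)/10.9 = -1.0092; z_E = (6.36 − 5.85)/1.06 = 0.4811; E_B = (-1.0092 − 0.4811)/√2 = -1.0538.
E_A − E_B = 1.0440 − (-1.0538) = 2.0978 ≈ 2.10.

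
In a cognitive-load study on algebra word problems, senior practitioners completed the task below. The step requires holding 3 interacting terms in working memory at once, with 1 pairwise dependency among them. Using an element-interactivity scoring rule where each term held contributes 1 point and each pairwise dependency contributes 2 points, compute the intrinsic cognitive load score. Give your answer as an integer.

Element contribution: 3 × 1 = 3.
Interaction contribution: 1 × 2 = 2.
Intrinsic load = 3 + 2 = 5.

5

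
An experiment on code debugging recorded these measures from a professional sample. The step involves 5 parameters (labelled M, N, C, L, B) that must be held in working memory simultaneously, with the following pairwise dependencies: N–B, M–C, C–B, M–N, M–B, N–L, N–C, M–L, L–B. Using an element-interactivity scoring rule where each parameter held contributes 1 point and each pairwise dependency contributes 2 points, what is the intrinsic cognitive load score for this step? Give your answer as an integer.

23

Count of parameters held simultaneously: 5.
Count of pairwise dependencies listed: 9.
Element contribution: 5 × 1 = 5.
Interaction contribution: 9 × 2 = 18.
Intrinsic load = 5 + 18 = 23.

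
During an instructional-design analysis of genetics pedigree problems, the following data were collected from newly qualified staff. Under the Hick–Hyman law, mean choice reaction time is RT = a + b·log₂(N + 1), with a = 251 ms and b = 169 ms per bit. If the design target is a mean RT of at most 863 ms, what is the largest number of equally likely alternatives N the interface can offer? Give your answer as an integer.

11

Set 251 + 169·log₂(N + 1) ≤ 863.
log₂(N + 1) ≤ (863 − 251) / 169 = 3.6213.
N + 1 ≤ 2^3.6213 = 12.3061.
N ≤ 11.3061, so the largest integer N is 11.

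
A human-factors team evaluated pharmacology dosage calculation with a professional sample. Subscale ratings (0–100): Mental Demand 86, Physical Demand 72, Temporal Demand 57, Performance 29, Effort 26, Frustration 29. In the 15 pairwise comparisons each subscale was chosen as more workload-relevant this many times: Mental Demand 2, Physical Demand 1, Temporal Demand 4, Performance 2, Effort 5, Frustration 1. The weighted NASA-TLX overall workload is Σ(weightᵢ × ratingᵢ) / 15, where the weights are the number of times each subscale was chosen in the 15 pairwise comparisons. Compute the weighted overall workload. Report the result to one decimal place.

45.9

The tallies are the weights (they sum to 15).
Weighted sum = 2·86 + 1·72 + 4·57 + 2·29 + 5·26 + 1·29
            = 172 + 72 + 228 + 58 + 130 + 29 = 689.
Overall workload = 689 / 15 = 45.9333 ≈ 45.9.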